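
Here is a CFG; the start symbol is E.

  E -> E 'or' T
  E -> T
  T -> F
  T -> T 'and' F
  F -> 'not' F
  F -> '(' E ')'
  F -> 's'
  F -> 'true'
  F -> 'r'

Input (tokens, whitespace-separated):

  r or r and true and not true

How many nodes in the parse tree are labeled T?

[E [E [T [F r]]] or [T [T [T [F r]] and [F true]] and [F not [F true]]]]

4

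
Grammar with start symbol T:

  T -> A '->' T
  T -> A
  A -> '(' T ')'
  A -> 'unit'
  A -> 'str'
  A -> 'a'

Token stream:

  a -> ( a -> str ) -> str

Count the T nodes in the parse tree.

[T [A a] -> [T [A ( [T [A a] -> [T [A str]]] )] -> [T [A str]]]]

5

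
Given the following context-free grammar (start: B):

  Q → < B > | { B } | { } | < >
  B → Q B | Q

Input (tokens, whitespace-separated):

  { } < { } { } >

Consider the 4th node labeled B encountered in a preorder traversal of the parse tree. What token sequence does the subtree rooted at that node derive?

[B [Q { }] [B [Q < [B [Q { }] [B [Q { }]]] >]]]

{ }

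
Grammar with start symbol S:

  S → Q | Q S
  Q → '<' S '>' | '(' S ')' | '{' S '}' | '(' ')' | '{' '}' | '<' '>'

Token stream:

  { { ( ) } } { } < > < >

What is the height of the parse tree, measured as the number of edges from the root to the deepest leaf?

[S [Q { [S [Q { [S [Q ( )]] }]] }] [S [Q { }] [S [Q < >] [S [Q < >]]]]]

6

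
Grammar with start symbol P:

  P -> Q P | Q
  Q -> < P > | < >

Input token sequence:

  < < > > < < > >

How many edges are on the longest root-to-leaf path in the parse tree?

[P [Q < [P [Q < >]] >] [P [Q < [P [Q < >]] >]]]

5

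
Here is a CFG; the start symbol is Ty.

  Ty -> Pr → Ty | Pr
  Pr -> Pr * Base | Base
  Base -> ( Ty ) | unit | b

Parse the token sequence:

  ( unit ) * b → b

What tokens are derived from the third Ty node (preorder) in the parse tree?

[Ty [Pr [Pr [Base ( [Ty [Pr [Base unit]]] )]] * [Base b]] → [Ty [Pr [Base b]]]]

b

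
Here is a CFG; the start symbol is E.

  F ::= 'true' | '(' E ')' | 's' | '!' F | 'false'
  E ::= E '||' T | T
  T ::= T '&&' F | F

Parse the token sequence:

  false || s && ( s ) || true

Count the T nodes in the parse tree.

[E [E [E [T [F false]]] || [T [T [F s]] && [F ( [E [T [F s]]] )]]] || [T [F true]]]

5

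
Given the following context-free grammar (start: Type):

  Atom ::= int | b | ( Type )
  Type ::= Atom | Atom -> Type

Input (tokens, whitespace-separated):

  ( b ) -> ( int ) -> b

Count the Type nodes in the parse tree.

5

[Type [Atom ( [Type [Atom b]] )] -> [Type [Atom ( [Type [Atom int]] )] -> [Type [Atom b]]]]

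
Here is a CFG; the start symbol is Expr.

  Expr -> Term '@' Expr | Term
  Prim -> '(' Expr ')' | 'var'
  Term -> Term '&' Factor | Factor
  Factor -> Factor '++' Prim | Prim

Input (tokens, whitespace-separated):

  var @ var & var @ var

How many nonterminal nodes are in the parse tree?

[Expr [Term [Factor [Prim var]]] @ [Expr [Term [Term [Factor [Prim var]]] & [Factor [Prim var]]] @ [Expr [Term [Factor [Prim var]]]]]]

15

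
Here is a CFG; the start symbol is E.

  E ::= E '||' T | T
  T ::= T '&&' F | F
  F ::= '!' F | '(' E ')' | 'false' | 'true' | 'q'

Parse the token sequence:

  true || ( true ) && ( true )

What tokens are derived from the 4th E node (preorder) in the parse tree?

true

[E [E [T [F true]]] || [T [T [F ( [E [T [F true]]] )]] && [F ( [E [T [F true]]] )]]]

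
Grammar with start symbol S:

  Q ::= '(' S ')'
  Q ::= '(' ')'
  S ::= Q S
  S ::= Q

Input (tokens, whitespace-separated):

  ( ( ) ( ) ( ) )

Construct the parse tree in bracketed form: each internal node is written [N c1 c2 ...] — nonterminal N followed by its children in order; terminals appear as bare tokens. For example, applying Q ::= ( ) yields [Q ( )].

[S [Q ( [S [Q ( )] [S [Q ( )] [S [Q ( )]]]] )]]

S
Q
( S )
( Q S )
( ( ) S )
( ( ) Q S )
( ( ) ( ) S )
( ( ) ( ) Q )
( ( ) ( ) ( ) )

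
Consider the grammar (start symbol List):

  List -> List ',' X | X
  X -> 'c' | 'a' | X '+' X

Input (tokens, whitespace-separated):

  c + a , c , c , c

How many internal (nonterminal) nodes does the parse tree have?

[List [List [List [List [X [X c] + [X a]]] , [X c]] , [X c]] , [X c]]

10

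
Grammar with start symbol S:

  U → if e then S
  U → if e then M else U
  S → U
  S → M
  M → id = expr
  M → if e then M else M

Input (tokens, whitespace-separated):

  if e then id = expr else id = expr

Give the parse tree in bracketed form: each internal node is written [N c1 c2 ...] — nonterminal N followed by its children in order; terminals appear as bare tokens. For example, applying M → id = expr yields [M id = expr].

S
M
if e then M else M
if e then id = expr else M
if e then id = expr else id = expr

[S [M if e then [M id = expr] else [M id = expr]]]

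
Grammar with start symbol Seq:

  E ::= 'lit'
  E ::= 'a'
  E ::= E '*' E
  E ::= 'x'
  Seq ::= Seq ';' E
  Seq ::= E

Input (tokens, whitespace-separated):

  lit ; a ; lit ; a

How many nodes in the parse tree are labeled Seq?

4

[Seq [Seq [Seq [Seq [E lit]] ; [E a]] ; [E lit]] ; [E a]]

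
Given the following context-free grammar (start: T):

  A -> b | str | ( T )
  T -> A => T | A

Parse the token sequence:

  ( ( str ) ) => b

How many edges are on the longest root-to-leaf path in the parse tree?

6

[T [A ( [T [A ( [T [A str]] )]] )] => [T [A b]]]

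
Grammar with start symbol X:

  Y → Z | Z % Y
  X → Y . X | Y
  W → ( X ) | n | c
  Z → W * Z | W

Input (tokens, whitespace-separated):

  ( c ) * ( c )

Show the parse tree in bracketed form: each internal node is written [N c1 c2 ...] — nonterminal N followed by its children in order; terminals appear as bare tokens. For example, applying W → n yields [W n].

[X [Y [Z [W ( [X [Y [Z [W c]]]] )] * [Z [W ( [X [Y [Z [W c]]]] )]]]]]

X
Y
Z
W * Z
( X ) * Z
( Y ) * Z
( Z ) * Z
( W ) * Z
( c ) * Z
( c ) * W
( c ) * ( X )
( c ) * ( Y )
( c ) * ( Z )
( c ) * ( W )
( c ) * ( c )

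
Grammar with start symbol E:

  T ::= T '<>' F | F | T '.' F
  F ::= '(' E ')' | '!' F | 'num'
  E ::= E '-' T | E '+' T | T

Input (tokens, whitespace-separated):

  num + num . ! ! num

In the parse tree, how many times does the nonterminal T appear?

3

[E [E [T [F num]]] + [T [T [F num]] . [F ! [F ! [F num]]]]]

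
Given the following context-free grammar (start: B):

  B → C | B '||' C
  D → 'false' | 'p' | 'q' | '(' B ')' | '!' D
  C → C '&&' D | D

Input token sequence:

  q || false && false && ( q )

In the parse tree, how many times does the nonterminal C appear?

5

[B [B [C [D q]]] || [C [C [C [D false]] && [D false]] && [D ( [B [C [D q]]] )]]]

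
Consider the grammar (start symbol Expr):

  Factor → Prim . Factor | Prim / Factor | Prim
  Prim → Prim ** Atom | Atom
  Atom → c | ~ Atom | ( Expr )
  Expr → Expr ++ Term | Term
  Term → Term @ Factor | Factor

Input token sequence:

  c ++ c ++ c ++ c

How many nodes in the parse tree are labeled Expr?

4

[Expr [Expr [Expr [Expr [Term [Factor [Prim [Atom c]]]]] ++ [Term [Factor [Prim [Atom c]]]]] ++ [Term [Factor [Prim [Atom c]]]]] ++ [Term [Factor [Prim [Atom c]]]]]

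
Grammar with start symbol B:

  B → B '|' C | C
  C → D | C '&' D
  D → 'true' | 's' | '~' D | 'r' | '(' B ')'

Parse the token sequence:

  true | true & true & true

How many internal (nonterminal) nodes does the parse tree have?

[B [B [C [D true]]] | [C [C [C [D true]] & [D true]] & [D true]]]

10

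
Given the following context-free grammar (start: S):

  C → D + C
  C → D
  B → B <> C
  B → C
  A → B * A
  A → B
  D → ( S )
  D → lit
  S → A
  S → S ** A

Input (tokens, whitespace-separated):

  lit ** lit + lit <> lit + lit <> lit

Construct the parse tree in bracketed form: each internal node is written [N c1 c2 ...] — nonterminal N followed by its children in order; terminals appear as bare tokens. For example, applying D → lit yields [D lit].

[S [S [A [B [C [D lit]]]]] ** [A [B [B [B [C [D lit] + [C [D lit]]]] <> [C [D lit] + [C [D lit]]]] <> [C [D lit]]]]]

S
S ** A
A ** A
B ** A
C ** A
D ** A
lit ** A
lit ** B
lit ** B <> C
lit ** B <> C <> C
lit ** C <> C <> C
lit ** D + C <> C <> C
lit ** lit + C <> C <> C
lit ** lit + D <> C <> C
lit ** lit + lit <> C <> C
lit ** lit + lit <> D + C <> C
lit ** lit + lit <> lit + C <> C
lit ** lit + lit <> lit + D <> C
lit ** lit + lit <> lit + lit <> C
lit ** lit + lit <> lit + lit <> D
lit ** lit + lit <> lit + lit <> lit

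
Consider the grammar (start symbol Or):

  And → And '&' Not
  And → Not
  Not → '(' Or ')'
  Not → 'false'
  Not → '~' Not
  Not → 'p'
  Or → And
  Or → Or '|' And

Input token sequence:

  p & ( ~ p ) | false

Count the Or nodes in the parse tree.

[Or [Or [And [And [Not p]] & [Not ( [Or [And [Not ~ [Not p]]]] )]]] | [And [Not false]]]

3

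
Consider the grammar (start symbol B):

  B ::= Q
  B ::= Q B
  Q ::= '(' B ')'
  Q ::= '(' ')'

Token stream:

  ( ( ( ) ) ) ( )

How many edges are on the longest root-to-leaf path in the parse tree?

6

[B [Q ( [B [Q ( [B [Q ( )]] )]] )] [B [Q ( )]]]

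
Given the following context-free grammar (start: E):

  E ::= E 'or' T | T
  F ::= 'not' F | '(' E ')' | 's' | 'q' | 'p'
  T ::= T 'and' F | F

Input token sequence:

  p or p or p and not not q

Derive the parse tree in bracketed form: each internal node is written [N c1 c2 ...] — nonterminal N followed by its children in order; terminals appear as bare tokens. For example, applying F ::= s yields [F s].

E
E or T
E or T or T
T or T or T
F or T or T
p or T or T
p or F or T
p or p or T
p or p or T and F
p or p or F and F
p or p or p and F
p or p or p and not F
p or p or p and not not F
p or p or p and not not q

[E [E [E [T [F p]]] or [T [F p]]] or [T [T [F p]] and [F not [F not [F q]]]]]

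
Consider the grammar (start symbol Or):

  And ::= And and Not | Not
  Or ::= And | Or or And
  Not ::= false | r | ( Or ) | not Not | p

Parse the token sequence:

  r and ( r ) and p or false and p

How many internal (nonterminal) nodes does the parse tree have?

[Or [Or [And [And [And [Not r]] and [Not ( [Or [And [Not r]]] )]] and [Not p]]] or [And [And [Not false]] and [Not p]]]

15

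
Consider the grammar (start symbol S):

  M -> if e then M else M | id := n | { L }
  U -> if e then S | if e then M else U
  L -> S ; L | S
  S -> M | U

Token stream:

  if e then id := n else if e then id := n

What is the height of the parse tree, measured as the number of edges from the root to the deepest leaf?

[S [U if e then [M id := n] else [U if e then [S [M id := n]]]]]

5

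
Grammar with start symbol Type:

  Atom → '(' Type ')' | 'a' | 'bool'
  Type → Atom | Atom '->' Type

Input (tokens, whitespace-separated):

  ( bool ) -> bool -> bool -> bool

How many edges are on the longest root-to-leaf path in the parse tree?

5

[Type [Atom ( [Type [Atom bool]] )] -> [Type [Atom bool] -> [Type [Atom bool] -> [Type [Atom bool]]]]]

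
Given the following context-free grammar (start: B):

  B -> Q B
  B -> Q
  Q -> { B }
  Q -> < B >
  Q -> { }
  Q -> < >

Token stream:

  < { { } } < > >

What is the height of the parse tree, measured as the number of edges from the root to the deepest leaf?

[B [Q < [B [Q { [B [Q { }]] }] [B [Q < >]]] >]]

6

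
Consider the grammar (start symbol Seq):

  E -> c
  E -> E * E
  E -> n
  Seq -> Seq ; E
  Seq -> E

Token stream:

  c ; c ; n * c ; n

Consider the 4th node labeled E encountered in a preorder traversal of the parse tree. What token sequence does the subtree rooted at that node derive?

[Seq [Seq [Seq [Seq [E c]] ; [E c]] ; [E [E n] * [E c]]] ; [E n]]

n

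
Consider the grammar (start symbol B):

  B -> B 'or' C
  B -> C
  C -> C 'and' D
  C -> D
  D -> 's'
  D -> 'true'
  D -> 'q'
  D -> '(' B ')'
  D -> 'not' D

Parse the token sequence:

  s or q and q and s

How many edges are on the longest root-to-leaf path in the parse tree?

[B [B [C [D s]]] or [C [C [C [D q]] and [D q]] and [D s]]]

5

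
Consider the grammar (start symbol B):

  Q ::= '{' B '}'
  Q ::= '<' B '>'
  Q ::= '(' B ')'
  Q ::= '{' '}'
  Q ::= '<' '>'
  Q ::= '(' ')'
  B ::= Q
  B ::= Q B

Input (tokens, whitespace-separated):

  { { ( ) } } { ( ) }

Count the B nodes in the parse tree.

5

[B [Q { [B [Q { [B [Q ( )]] }]] }] [B [Q { [B [Q ( )]] }]]]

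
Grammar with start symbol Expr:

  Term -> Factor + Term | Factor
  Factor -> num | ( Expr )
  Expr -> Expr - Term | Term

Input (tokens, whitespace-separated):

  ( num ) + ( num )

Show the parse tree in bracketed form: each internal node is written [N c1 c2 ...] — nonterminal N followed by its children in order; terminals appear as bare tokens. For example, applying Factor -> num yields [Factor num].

Expr
Term
Factor + Term
( Expr ) + Term
( Term ) + Term
( Factor ) + Term
( num ) + Term
( num ) + Factor
( num ) + ( Expr )
( num ) + ( Term )
( num ) + ( Factor )
( num ) + ( num )

[Expr [Term [Factor ( [Expr [Term [Factor num]]] )] + [Term [Factor ( [Expr [Term [Factor num]]] )]]]]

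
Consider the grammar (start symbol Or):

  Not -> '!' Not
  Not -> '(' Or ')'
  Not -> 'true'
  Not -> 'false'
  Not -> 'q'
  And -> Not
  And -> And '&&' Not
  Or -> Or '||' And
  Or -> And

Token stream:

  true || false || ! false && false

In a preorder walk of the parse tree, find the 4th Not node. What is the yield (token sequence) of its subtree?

[Or [Or [Or [And [Not true]]] || [And [Not false]]] || [And [And [Not ! [Not false]]] && [Not false]]]

false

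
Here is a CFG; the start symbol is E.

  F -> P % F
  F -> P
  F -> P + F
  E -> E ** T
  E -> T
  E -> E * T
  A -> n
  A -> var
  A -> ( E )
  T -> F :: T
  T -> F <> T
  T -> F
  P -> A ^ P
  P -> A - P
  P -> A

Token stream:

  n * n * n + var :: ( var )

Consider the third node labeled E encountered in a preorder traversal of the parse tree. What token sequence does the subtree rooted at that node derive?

n

[E [E [E [T [F [P [A n]]]]] * [T [F [P [A n]]]]] * [T [F [P [A n]] + [F [P [A var]]]] :: [T [F [P [A ( [E [T [F [P [A var]]]]] )]]]]]]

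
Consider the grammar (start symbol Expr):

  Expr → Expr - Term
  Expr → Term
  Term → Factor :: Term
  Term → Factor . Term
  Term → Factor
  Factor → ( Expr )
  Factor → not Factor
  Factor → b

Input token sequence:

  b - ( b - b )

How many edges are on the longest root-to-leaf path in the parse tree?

[Expr [Expr [Term [Factor b]]] - [Term [Factor ( [Expr [Expr [Term [Factor b]]] - [Term [Factor b]]] )]]]

7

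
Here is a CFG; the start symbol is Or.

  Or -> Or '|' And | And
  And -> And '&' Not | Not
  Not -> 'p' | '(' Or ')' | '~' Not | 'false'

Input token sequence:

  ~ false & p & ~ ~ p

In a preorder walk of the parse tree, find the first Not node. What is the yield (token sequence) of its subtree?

~ false

[Or [And [And [And [Not ~ [Not false]]] & [Not p]] & [Not ~ [Not ~ [Not p]]]]]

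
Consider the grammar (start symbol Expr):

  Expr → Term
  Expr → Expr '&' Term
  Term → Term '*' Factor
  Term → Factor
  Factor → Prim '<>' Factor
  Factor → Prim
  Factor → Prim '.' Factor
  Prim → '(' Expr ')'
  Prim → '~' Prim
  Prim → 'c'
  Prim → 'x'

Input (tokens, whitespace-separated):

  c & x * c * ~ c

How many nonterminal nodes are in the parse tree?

15

[Expr [Expr [Term [Factor [Prim c]]]] & [Term [Term [Term [Factor [Prim x]]] * [Factor [Prim c]]] * [Factor [Prim ~ [Prim c]]]]]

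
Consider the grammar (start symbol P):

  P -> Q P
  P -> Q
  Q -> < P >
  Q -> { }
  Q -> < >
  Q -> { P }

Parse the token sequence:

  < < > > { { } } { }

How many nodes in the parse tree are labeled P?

5

[P [Q < [P [Q < >]] >] [P [Q { [P [Q { }]] }] [P [Q { }]]]]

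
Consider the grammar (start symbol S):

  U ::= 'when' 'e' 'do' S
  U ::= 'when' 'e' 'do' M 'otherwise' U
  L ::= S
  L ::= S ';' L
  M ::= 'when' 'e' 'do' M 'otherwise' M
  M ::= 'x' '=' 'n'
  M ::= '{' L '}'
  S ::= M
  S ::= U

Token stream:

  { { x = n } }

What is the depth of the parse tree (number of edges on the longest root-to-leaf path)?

[S [M { [L [S [M { [L [S [M x = n]]] }]]] }]]

8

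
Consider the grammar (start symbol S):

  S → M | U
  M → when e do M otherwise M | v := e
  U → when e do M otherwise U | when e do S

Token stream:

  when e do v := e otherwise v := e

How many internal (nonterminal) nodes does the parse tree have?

[S [M when e do [M v := e] otherwise [M v := e]]]

4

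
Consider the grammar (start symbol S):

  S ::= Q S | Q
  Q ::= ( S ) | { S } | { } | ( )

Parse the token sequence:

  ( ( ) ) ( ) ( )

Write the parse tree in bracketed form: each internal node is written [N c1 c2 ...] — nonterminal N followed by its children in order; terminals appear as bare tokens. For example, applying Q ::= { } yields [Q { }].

[S [Q ( [S [Q ( )]] )] [S [Q ( )] [S [Q ( )]]]]

S
Q S
( S ) S
( Q ) S
( ( ) ) S
( ( ) ) Q S
( ( ) ) ( ) S
( ( ) ) ( ) Q
( ( ) ) ( ) ( )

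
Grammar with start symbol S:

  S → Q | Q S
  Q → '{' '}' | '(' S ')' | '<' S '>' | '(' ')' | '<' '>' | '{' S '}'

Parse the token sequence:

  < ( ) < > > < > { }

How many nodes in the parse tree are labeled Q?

5

[S [Q < [S [Q ( )] [S [Q < >]]] >] [S [Q < >] [S [Q { }]]]]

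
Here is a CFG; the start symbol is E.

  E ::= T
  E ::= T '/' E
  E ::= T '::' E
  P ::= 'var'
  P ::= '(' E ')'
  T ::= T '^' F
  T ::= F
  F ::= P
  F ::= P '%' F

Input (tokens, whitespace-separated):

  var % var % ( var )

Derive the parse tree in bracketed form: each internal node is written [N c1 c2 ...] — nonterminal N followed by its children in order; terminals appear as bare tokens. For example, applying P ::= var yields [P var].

[E [T [F [P var] % [F [P var] % [F [P ( [E [T [F [P var]]]] )]]]]]]

E
T
F
P % F
var % F
var % P % F
var % var % F
var % var % P
var % var % ( E )
var % var % ( T )
var % var % ( F )
var % var % ( P )
var % var % ( var )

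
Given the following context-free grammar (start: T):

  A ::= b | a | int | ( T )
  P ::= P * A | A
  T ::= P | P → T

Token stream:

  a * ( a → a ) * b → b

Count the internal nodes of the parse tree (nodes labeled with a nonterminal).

[T [P [P [P [A a]] * [A ( [T [P [A a]] → [T [P [A a]]]] )]] * [A b]] → [T [P [A b]]]]

16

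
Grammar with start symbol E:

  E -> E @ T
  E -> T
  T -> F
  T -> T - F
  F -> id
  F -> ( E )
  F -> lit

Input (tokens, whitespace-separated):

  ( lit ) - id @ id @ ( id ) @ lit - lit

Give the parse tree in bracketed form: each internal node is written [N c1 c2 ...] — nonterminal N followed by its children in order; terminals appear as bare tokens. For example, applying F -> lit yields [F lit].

[E [E [E [E [T [T [F ( [E [T [F lit]]] )]] - [F id]]] @ [T [F id]]] @ [T [F ( [E [T [F id]]] )]]] @ [T [T [F lit]] - [F lit]]]

E
E @ T
E @ T @ T
E @ T @ T @ T
T @ T @ T @ T
T - F @ T @ T @ T
F - F @ T @ T @ T
( E ) - F @ T @ T @ T
( T ) - F @ T @ T @ T
( F ) - F @ T @ T @ T
( lit ) - F @ T @ T @ T
( lit ) - id @ T @ T @ T
( lit ) - id @ F @ T @ T
( lit ) - id @ id @ T @ T
( lit ) - id @ id @ F @ T
( lit ) - id @ id @ ( E ) @ T
( lit ) - id @ id @ ( T ) @ T
( lit ) - id @ id @ ( F ) @ T
( lit ) - id @ id @ ( id ) @ T
( lit ) - id @ id @ ( id ) @ T - F
( lit ) - id @ id @ ( id ) @ F - F
( lit ) - id @ id @ ( id ) @ lit - F
( lit ) - id @ id @ ( id ) @ lit - lit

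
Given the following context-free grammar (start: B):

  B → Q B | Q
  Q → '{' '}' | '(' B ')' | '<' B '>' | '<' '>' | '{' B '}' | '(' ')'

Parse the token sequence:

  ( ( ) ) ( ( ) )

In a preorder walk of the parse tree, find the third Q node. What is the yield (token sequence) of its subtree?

( ( ) )

[B [Q ( [B [Q ( )]] )] [B [Q ( [B [Q ( )]] )]]]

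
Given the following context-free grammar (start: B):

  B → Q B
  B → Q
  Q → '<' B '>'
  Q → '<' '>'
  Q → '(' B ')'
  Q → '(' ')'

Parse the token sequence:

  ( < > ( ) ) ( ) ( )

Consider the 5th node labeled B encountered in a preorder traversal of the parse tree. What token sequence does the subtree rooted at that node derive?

[B [Q ( [B [Q < >] [B [Q ( )]]] )] [B [Q ( )] [B [Q ( )]]]]

( )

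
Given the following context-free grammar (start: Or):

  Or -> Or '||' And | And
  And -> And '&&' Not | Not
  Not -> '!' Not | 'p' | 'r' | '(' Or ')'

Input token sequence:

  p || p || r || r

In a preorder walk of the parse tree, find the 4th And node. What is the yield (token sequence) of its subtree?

[Or [Or [Or [Or [And [Not p]]] || [And [Not p]]] || [And [Not r]]] || [And [Not r]]]

r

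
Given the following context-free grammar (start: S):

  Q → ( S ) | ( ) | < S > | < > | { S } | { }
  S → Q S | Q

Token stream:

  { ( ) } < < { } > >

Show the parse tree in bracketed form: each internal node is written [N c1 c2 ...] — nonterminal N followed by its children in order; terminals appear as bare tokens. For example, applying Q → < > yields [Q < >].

[S [Q { [S [Q ( )]] }] [S [Q < [S [Q < [S [Q { }]] >]] >]]]

S
Q S
{ S } S
{ Q } S
{ ( ) } S
{ ( ) } Q
{ ( ) } < S >
{ ( ) } < Q >
{ ( ) } < < S > >
{ ( ) } < < Q > >
{ ( ) } < < { } > >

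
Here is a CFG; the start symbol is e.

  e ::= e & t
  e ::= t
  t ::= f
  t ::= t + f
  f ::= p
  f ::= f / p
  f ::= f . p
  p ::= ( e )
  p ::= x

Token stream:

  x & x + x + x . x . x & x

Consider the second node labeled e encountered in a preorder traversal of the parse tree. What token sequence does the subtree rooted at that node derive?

[e [e [e [t [f [p x]]]] & [t [t [t [f [p x]]] + [f [p x]]] + [f [f [f [p x]] . [p x]] . [p x]]]] & [t [f [p x]]]]

x & x + x + x . x . x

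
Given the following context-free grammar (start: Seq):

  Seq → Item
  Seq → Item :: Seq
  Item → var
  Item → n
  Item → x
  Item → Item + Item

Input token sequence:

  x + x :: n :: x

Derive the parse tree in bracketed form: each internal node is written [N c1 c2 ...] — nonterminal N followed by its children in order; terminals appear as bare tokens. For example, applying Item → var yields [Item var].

Seq
Item :: Seq
Item + Item :: Seq
x + Item :: Seq
x + x :: Seq
x + x :: Item :: Seq
x + x :: n :: Seq
x + x :: n :: Item
x + x :: n :: x

[Seq [Item [Item x] + [Item x]] :: [Seq [Item n] :: [Seq [Item x]]]]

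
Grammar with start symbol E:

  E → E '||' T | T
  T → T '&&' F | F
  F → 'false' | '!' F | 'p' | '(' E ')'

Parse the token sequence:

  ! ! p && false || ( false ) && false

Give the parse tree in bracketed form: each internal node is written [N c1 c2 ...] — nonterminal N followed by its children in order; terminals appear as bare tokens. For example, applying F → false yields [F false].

[E [E [T [T [F ! [F ! [F p]]]] && [F false]]] || [T [T [F ( [E [T [F false]]] )]] && [F false]]]

E
E || T
T || T
T && F || T
F && F || T
! F && F || T
! ! F && F || T
! ! p && F || T
! ! p && false || T
! ! p && false || T && F
! ! p && false || F && F
! ! p && false || ( E ) && F
! ! p && false || ( T ) && F
! ! p && false || ( F ) && F
! ! p && false || ( false ) && F
! ! p && false || ( false ) && false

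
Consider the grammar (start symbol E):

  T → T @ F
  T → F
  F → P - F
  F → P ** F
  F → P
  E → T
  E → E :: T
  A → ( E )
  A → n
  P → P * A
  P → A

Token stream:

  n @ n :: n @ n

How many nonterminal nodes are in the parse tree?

18

[E [E [T [T [F [P [A n]]]] @ [F [P [A n]]]]] :: [T [T [F [P [A n]]]] @ [F [P [A n]]]]]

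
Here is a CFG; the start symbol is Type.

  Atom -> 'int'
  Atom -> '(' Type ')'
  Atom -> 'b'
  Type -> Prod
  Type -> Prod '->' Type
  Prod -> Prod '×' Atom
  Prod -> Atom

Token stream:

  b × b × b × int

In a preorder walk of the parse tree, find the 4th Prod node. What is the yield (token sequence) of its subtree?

b

[Type [Prod [Prod [Prod [Prod [Atom b]] × [Atom b]] × [Atom b]] × [Atom int]]]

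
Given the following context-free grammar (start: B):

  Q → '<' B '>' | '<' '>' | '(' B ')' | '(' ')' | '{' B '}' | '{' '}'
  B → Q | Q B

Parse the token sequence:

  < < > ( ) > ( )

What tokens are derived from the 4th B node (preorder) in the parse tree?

( )

[B [Q < [B [Q < >] [B [Q ( )]]] >] [B [Q ( )]]]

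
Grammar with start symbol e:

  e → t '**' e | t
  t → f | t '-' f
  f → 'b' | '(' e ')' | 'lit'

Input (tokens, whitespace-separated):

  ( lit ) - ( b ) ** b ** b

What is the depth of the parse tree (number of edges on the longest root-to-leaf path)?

7

[e [t [t [f ( [e [t [f lit]]] )]] - [f ( [e [t [f b]]] )]] ** [e [t [f b]] ** [e [t [f b]]]]]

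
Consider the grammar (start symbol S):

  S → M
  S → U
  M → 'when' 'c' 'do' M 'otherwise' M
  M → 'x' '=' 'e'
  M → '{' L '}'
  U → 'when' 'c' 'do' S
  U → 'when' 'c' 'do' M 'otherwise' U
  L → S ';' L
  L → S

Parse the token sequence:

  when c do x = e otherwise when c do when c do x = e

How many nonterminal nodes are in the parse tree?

[S [U when c do [M x = e] otherwise [U when c do [S [U when c do [S [M x = e]]]]]]]

8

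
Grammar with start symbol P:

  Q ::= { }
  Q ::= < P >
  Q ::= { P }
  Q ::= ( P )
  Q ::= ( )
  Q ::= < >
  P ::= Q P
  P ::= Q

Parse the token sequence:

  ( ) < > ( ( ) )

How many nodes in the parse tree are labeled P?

4

[P [Q ( )] [P [Q < >] [P [Q ( [P [Q ( )]] )]]]]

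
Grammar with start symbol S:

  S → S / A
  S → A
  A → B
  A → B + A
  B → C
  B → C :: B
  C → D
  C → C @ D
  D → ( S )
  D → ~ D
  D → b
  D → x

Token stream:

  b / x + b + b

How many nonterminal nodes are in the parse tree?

[S [S [A [B [C [D b]]]]] / [A [B [C [D x]]] + [A [B [C [D b]]] + [A [B [C [D b]]]]]]]

18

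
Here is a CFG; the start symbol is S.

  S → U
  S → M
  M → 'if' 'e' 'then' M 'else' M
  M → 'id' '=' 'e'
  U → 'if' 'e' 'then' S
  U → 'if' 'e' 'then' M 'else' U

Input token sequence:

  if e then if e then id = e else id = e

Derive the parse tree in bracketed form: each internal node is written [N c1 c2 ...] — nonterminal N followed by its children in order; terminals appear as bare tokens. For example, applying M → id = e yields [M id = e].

[S [U if e then [S [M if e then [M id = e] else [M id = e]]]]]

S
U
if e then S
if e then M
if e then if e then M else M
if e then if e then id = e else M
if e then if e then id = e else id = e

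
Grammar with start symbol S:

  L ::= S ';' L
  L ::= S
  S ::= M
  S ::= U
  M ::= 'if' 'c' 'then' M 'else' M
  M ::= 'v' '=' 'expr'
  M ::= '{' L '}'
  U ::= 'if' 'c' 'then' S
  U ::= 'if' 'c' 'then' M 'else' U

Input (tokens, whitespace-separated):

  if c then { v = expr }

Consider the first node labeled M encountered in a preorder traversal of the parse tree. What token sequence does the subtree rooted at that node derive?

[S [U if c then [S [M { [L [S [M v = expr]]] }]]]]

{ v = expr }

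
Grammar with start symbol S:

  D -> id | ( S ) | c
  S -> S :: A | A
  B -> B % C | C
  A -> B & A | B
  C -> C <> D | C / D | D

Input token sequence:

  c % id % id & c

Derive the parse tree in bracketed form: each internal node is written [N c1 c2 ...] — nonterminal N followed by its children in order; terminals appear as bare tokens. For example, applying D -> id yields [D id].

S
A
B & A
B % C & A
B % C % C & A
C % C % C & A
D % C % C & A
c % C % C & A
c % D % C & A
c % id % C & A
c % id % D & A
c % id % id & A
c % id % id & B
c % id % id & C
c % id % id & D
c % id % id & c

[S [A [B [B [B [C [D c]]] % [C [D id]]] % [C [D id]]] & [A [B [C [D c]]]]]]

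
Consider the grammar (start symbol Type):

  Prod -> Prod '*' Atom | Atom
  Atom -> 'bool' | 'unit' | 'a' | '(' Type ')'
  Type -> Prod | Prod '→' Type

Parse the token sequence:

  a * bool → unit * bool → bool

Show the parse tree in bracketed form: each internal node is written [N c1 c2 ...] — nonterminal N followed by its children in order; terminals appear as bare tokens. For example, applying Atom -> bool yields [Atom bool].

[Type [Prod [Prod [Atom a]] * [Atom bool]] → [Type [Prod [Prod [Atom unit]] * [Atom bool]] → [Type [Prod [Atom bool]]]]]

Type
Prod → Type
Prod * Atom → Type
Atom * Atom → Type
a * Atom → Type
a * bool → Type
a * bool → Prod → Type
a * bool → Prod * Atom → Type
a * bool → Atom * Atom → Type
a * bool → unit * Atom → Type
a * bool → unit * bool → Type
a * bool → unit * bool → Prod
a * bool → unit * bool → Atom
a * bool → unit * bool → bool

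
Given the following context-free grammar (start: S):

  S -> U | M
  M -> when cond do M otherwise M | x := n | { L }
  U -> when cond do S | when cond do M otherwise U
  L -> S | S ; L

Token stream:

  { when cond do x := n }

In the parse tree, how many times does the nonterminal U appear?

[S [M { [L [S [U when cond do [S [M x := n]]]]] }]]

1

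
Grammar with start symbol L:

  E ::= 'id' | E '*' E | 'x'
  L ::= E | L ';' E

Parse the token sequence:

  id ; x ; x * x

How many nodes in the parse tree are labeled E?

[L [L [L [E id]] ; [E x]] ; [E [E x] * [E x]]]

5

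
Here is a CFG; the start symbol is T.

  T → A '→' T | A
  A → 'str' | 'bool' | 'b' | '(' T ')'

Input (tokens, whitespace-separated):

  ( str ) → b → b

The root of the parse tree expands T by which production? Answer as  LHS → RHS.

[T [A ( [T [A str]] )] → [T [A b] → [T [A b]]]]

T → A '→' T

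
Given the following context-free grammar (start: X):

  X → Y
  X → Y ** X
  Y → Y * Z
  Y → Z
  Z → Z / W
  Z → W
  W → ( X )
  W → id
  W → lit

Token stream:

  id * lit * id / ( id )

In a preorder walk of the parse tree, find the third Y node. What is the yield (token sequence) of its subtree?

[X [Y [Y [Y [Z [W id]]] * [Z [W lit]]] * [Z [Z [W id]] / [W ( [X [Y [Z [W id]]]] )]]]]

id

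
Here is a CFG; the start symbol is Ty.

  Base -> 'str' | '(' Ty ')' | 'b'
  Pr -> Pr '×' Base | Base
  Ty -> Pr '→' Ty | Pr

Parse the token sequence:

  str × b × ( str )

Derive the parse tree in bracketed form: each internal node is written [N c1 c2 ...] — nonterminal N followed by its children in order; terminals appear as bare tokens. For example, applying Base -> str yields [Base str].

Ty
Pr
Pr × Base
Pr × Base × Base
Base × Base × Base
str × Base × Base
str × b × Base
str × b × ( Ty )
str × b × ( Pr )
str × b × ( Base )
str × b × ( str )

[Ty [Pr [Pr [Pr [Base str]] × [Base b]] × [Base ( [Ty [Pr [Base str]]] )]]]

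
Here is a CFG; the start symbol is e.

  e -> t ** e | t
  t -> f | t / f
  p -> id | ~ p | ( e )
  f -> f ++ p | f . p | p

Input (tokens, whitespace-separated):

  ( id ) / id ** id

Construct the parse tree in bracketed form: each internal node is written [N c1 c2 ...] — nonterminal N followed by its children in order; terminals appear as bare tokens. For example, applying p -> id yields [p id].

e
t ** e
t / f ** e
f / f ** e
p / f ** e
( e ) / f ** e
( t ) / f ** e
( f ) / f ** e
( p ) / f ** e
( id ) / f ** e
( id ) / p ** e
( id ) / id ** e
( id ) / id ** t
( id ) / id ** f
( id ) / id ** p
( id ) / id ** id

[e [t [t [f [p ( [e [t [f [p id]]]] )]]] / [f [p id]]] ** [e [t [f [p id]]]]]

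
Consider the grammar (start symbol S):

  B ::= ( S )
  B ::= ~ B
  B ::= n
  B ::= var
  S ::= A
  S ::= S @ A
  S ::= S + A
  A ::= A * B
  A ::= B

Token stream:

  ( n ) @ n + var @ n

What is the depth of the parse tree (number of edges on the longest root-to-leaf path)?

9

[S [S [S [S [A [B ( [S [A [B n]]] )]]] @ [A [B n]]] + [A [B var]]] @ [A [B n]]]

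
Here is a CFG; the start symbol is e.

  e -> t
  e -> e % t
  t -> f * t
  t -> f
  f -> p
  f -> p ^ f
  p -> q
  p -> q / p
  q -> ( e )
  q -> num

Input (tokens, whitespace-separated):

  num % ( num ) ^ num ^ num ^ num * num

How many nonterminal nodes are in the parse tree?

28

[e [e [t [f [p [q num]]]]] % [t [f [p [q ( [e [t [f [p [q num]]]]] )]] ^ [f [p [q num]] ^ [f [p [q num]] ^ [f [p [q num]]]]]] * [t [f [p [q num]]]]]]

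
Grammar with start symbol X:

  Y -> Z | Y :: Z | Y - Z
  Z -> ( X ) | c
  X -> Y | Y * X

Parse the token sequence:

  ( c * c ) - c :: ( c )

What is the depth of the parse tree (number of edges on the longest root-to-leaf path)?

9

[X [Y [Y [Y [Z ( [X [Y [Z c]] * [X [Y [Z c]]]] )]] - [Z c]] :: [Z ( [X [Y [Z c]]] )]]]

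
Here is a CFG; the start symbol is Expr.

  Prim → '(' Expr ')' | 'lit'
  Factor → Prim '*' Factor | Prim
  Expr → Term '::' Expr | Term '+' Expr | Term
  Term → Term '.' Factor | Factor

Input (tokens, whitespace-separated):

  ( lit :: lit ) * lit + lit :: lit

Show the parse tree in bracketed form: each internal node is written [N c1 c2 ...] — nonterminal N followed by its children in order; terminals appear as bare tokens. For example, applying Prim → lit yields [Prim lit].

[Expr [Term [Factor [Prim ( [Expr [Term [Factor [Prim lit]]] :: [Expr [Term [Factor [Prim lit]]]]] )] * [Factor [Prim lit]]]] + [Expr [Term [Factor [Prim lit]]] :: [Expr [Term [Factor [Prim lit]]]]]]

Expr
Term + Expr
Factor + Expr
Prim * Factor + Expr
( Expr ) * Factor + Expr
( Term :: Expr ) * Factor + Expr
( Factor :: Expr ) * Factor + Expr
( Prim :: Expr ) * Factor + Expr
( lit :: Expr ) * Factor + Expr
( lit :: Term ) * Factor + Expr
( lit :: Factor ) * Factor + Expr
( lit :: Prim ) * Factor + Expr
( lit :: lit ) * Factor + Expr
( lit :: lit ) * Prim + Expr
( lit :: lit ) * lit + Expr
( lit :: lit ) * lit + Term :: Expr
( lit :: lit ) * lit + Factor :: Expr
( lit :: lit ) * lit + Prim :: Expr
( lit :: lit ) * lit + lit :: Expr
( lit :: lit ) * lit + lit :: Term
( lit :: lit ) * lit + lit :: Factor
( lit :: lit ) * lit + lit :: Prim
( lit :: lit ) * lit + lit :: lit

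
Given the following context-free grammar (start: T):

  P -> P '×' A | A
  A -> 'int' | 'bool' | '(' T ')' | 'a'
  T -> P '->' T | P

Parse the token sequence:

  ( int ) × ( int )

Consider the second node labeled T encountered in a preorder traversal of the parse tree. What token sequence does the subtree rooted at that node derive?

[T [P [P [A ( [T [P [A int]]] )]] × [A ( [T [P [A int]]] )]]]

int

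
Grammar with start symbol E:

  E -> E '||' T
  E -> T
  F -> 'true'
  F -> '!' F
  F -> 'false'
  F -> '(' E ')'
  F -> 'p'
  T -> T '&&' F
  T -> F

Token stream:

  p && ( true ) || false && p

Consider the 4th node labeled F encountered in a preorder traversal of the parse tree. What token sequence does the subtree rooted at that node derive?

false

[E [E [T [T [F p]] && [F ( [E [T [F true]]] )]]] || [T [T [F false]] && [F p]]]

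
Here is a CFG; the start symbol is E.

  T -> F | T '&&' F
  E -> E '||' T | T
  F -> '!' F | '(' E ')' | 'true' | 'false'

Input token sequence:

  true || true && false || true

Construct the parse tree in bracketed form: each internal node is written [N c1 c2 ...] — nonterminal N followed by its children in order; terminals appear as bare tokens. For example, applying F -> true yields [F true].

E
E || T
E || T || T
T || T || T
F || T || T
true || T || T
true || T && F || T
true || F && F || T
true || true && F || T
true || true && false || T
true || true && false || F
true || true && false || true

[E [E [E [T [F true]]] || [T [T [F true]] && [F false]]] || [T [F true]]]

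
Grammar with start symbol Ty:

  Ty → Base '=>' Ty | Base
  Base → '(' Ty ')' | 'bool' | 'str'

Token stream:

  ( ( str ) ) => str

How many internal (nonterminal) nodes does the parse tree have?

8

[Ty [Base ( [Ty [Base ( [Ty [Base str]] )]] )] => [Ty [Base str]]]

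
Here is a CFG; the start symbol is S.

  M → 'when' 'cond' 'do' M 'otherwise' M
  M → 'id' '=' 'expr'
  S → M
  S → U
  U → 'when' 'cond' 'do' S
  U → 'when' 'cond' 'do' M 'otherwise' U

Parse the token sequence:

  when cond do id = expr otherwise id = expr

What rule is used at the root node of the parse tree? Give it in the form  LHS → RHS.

S → M

[S [M when cond do [M id = expr] otherwise [M id = expr]]]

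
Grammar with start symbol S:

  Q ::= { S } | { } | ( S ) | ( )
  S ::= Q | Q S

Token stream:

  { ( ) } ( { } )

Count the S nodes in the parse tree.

[S [Q { [S [Q ( )]] }] [S [Q ( [S [Q { }]] )]]]

4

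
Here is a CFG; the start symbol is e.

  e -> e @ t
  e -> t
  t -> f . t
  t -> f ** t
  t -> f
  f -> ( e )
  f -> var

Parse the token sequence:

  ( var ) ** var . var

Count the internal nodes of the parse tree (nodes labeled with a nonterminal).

[e [t [f ( [e [t [f var]]] )] ** [t [f var] . [t [f var]]]]]

10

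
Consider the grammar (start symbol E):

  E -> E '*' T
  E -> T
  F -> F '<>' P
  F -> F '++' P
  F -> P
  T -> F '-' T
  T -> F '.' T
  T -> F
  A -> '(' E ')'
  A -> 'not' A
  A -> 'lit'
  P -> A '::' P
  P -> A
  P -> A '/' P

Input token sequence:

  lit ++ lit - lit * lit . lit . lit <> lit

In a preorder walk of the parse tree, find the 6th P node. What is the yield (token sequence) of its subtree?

lit

[E [E [T [F [F [P [A lit]]] ++ [P [A lit]]] - [T [F [P [A lit]]]]]] * [T [F [P [A lit]]] . [T [F [P [A lit]]] . [T [F [F [P [A lit]]] <> [P [A lit]]]]]]]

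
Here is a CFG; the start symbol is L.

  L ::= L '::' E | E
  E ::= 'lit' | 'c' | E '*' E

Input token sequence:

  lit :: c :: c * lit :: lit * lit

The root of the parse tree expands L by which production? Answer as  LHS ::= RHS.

L ::= L '::' E

[L [L [L [L [E lit]] :: [E c]] :: [E [E c] * [E lit]]] :: [E [E lit] * [E lit]]]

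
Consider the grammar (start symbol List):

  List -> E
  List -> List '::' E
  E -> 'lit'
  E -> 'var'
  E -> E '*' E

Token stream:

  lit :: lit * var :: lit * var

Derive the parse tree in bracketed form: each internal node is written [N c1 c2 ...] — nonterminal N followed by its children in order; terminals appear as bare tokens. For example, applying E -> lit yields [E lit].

List
List :: E
List :: E :: E
E :: E :: E
lit :: E :: E
lit :: E * E :: E
lit :: lit * E :: E
lit :: lit * var :: E
lit :: lit * var :: E * E
lit :: lit * var :: lit * E
lit :: lit * var :: lit * var

[List [List [List [E lit]] :: [E [E lit] * [E var]]] :: [E [E lit] * [E var]]]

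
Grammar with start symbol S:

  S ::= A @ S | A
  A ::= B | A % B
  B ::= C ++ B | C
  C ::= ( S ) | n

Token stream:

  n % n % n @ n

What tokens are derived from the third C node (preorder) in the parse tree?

[S [A [A [A [B [C n]]] % [B [C n]]] % [B [C n]]] @ [S [A [B [C n]]]]]

n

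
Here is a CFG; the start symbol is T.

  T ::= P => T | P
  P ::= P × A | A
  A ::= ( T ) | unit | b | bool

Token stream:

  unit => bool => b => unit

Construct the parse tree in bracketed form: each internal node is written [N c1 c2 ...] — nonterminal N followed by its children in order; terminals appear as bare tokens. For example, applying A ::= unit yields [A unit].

[T [P [A unit]] => [T [P [A bool]] => [T [P [A b]] => [T [P [A unit]]]]]]

T
P => T
A => T
unit => T
unit => P => T
unit => A => T
unit => bool => T
unit => bool => P => T
unit => bool => A => T
unit => bool => b => T
unit => bool => b => P
unit => bool => b => A
unit => bool => b => unit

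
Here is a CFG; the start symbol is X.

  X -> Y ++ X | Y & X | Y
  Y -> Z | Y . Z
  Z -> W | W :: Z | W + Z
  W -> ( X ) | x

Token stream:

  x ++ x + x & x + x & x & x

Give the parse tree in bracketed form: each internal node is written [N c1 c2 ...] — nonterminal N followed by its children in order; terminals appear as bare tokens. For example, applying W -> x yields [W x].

[X [Y [Z [W x]]] ++ [X [Y [Z [W x] + [Z [W x]]]] & [X [Y [Z [W x] + [Z [W x]]]] & [X [Y [Z [W x]]] & [X [Y [Z [W x]]]]]]]]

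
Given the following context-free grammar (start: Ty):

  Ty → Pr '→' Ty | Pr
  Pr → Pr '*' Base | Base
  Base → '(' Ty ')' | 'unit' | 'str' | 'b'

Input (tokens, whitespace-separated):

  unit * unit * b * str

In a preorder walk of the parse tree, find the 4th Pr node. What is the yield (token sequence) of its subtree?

[Ty [Pr [Pr [Pr [Pr [Base unit]] * [Base unit]] * [Base b]] * [Base str]]]

unit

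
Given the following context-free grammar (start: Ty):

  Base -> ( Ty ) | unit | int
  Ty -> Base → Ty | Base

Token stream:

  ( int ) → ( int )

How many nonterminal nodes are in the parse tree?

[Ty [Base ( [Ty [Base int]] )] → [Ty [Base ( [Ty [Base int]] )]]]

8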